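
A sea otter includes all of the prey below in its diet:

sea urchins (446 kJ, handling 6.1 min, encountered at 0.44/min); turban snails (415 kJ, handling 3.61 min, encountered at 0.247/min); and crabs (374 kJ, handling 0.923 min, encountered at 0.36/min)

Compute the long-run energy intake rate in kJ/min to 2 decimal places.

88.30 kJ/min

R = Σλ_iE_i / (1 + Σλ_ih_i)
Numerator: 0.44×446 + 0.247×415 + 0.36×374 = 433.4
Denominator: 1 + 0.44×6.1 + 0.247×3.61 + 0.36×0.923 = 4.908
R = 433.4/4.908 = 88.3 kJ/min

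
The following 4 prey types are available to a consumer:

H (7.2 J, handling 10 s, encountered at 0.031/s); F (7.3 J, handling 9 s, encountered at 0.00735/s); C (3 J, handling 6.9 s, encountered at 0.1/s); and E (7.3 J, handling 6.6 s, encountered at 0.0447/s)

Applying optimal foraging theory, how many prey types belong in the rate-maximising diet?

Rank by E/h (J/s): E 1.11, F 0.811, H 0.72, C 0.435. Include each in turn until the next type's E/h falls below the running intake rate.
Rate on top 1: 0.252. F: 0.811 > 0.252 → include.
Rate on top 2: 0.2791. H: 0.72 > 0.2791 → include.
Rate on top 3: 0.3609. C: 0.435 > 0.3609 → include.
Optimal diet: E, F, H, C — 4 of 4 types.

4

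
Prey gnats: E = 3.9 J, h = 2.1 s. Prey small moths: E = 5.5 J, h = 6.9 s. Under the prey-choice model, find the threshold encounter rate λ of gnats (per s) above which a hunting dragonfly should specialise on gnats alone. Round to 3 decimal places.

Drop small moths once their profitability E₂/h₂ falls below the rate achievable on gnats alone: E₂/h₂ = λE₁/(1 + λh₁).
Solve for λ: λE₁h₂ = E₂(1 + λh₁) → λ(E₁h₂ − E₂h₁) = E₂ → λ = E₂/(E₁h₂ − E₂h₁).
λ = 5.5/(3.9×6.9 − 5.5×2.1) = 5.5/15.36 = 0.3581 per s.

0.358 per s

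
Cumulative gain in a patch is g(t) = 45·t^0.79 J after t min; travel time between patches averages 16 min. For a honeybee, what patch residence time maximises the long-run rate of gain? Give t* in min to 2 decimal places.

Maximise g(t)/(T+t): set derivative to zero → g'(t)(T+t) = g(t).
g'(t) = 0.79·45·t^-0.21. Setting 0.79·45·t^-0.21 = 45·t^0.79/(16+t) gives 0.79(16+t) = t, so 0.21·t = 0.79×16.
t* = 0.79×16/0.21 = 60.19 min.

60.19 min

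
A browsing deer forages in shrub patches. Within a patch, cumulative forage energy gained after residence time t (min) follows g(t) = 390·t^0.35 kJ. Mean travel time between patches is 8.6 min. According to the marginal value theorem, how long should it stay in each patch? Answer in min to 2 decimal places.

4.63 min

Optimal t* satisfies g'(t*) = g(t*)/(T + t*).
g'(t) = 0.35·390·t^-0.65. Setting 0.35·390·t^-0.65 = 390·t^0.35/(8.6+t) gives 0.35(8.6+t) = t, so 0.65·t = 0.35×8.6.
t* = 0.35×8.6/0.65 = 4.631 min.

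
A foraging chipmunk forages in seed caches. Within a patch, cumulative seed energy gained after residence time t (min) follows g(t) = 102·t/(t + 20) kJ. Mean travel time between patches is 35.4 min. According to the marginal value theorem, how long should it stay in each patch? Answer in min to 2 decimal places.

Optimal t* satisfies g'(t*) = g(t*)/(T + t*).
g'(t) = 102·20/(t + 20)². Setting 102·20/(t+20)² = 102t/[(t+20)(35.4+t)] gives 20(35.4+t) = t(t+20), so t² = 20×35.4 = 708.
t* = √708 = 26.61 min.

26.61 min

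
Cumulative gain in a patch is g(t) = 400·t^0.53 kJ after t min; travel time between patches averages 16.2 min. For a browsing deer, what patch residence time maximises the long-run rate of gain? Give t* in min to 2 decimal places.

18.27 min

By the marginal value theorem, leave when the instantaneous gain rate g'(t) equals the habitat-wide average g(t)/(T + t).
g'(t) = 0.53·400·t^-0.47. Setting 0.53·400·t^-0.47 = 400·t^0.53/(16.2+t) gives 0.53(16.2+t) = t, so 0.47·t = 0.53×16.2.
t* = 0.53×16.2/0.47 = 18.27 min.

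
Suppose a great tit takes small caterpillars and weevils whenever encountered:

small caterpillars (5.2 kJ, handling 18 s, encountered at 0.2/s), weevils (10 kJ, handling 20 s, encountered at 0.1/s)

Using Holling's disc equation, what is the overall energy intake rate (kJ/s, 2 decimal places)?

Energy encountered per unit search time: 0.2×5.2 + 0.1×10 = 2.04 kJ/s.
Handling time per unit search time: 0.2×18 + 0.1×20 = 5.6.
Rate = 2.04/(1 + 5.6) = 0.3091 kJ/s.

0.31 kJ/s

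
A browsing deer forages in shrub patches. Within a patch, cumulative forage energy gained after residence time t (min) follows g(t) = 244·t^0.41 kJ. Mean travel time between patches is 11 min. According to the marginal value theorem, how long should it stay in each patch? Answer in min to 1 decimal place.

7.6 min

Optimal t* satisfies g'(t*) = g(t*)/(T + t*).
g'(t) = 0.41·244·t^-0.59. Setting 0.41·244·t^-0.59 = 244·t^0.41/(11+t) gives 0.41(11+t) = t, so 0.59·t = 0.41×11.
t* = 0.41×11/0.59 = 7.644 min.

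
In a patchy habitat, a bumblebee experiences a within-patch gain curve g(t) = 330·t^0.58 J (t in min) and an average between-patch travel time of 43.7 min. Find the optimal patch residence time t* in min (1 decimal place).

60.3 min

Optimal t* satisfies g'(t*) = g(t*)/(T + t*).
g'(t) = 0.58·330·t^-0.42. Setting 0.58·330·t^-0.42 = 330·t^0.58/(43.7+t) gives 0.58(43.7+t) = t, so 0.42·t = 0.58×43.7.
t* = 0.58×43.7/0.42 = 60.35 min.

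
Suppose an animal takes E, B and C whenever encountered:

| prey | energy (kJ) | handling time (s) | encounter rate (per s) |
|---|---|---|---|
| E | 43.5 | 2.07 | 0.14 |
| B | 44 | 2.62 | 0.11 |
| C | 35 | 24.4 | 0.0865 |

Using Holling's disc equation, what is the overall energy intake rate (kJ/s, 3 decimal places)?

3.784 kJ/s

R = (0.14×43.5 + 0.11×44 + 0.0865×35) / (1 + 0.14×2.07 + 0.11×2.62 + 0.0865×24.4) = 13.96/3.689 = 3.784 kJ/s.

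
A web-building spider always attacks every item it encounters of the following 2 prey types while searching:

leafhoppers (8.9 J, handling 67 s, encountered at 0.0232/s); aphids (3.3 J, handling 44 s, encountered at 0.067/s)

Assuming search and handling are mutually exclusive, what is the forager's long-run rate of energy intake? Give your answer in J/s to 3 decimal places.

0.078 J/s

R = Σλ_iE_i / (1 + Σλ_ih_i)
Numerator: 0.0232×8.9 + 0.067×3.3 = 0.4276
Denominator: 1 + 0.0232×67 + 0.067×44 = 5.502
R = 0.4276/5.502 = 0.07771 J/s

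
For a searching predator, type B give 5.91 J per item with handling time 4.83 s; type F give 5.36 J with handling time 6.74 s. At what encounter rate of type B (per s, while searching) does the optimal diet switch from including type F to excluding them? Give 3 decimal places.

At the threshold, the rate on type B alone equals the profitability of type F: λ·5.91/(1 + λ·4.83) = 5.36/6.74 = 0.7953.
Rearranging, λ(5.91 − 0.7953×4.83) = 0.7953, so λ = 0.7953/2.069 = 0.3844 per s.

0.384 per s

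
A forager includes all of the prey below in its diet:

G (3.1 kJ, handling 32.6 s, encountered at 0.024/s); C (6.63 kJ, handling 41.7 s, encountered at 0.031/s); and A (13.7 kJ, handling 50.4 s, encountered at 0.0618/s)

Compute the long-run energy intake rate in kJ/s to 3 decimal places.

0.182 kJ/s

R = Σλ_iE_i / (1 + Σλ_ih_i)
Numerator: 0.024×3.1 + 0.031×6.63 + 0.0618×13.7 = 1.127
Denominator: 1 + 0.024×32.6 + 0.031×41.7 + 0.0618×50.4 = 6.19
R = 1.127/6.19 = 0.182 kJ/s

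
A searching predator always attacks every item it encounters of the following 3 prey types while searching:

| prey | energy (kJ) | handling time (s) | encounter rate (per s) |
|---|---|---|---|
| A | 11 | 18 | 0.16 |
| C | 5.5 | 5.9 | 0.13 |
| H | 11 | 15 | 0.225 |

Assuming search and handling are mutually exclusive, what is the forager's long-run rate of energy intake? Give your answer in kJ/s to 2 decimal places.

0.62 kJ/s

R = (0.16×11 + 0.13×5.5 + 0.225×11) / (1 + 0.16×18 + 0.13×5.9 + 0.225×15) = 4.95/8.022 = 0.6171 kJ/s.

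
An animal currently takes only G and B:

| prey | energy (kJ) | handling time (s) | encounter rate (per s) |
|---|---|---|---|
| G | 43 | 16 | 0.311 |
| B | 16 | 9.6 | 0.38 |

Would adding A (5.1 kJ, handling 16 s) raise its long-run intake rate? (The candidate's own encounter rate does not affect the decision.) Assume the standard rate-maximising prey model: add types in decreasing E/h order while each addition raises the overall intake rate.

Intake rate on the current diet: R = (0.311×43 + 0.38×16) / (1 + 0.311×16 + 0.38×9.6) = 19.45/9.624 = 2.021 kJ/s.
Profitability of A: 5.1/16 = 0.3187 kJ/s.
Since 0.3187 < R, time spent handling A is better spent searching.

No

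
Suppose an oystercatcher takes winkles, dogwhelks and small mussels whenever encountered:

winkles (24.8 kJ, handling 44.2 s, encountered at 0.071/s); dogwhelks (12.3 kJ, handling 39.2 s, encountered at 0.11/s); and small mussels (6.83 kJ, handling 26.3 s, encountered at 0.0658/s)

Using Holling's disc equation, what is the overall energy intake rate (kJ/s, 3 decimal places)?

R = Σλ_iE_i / (1 + Σλ_ih_i)
Numerator: 0.071×24.8 + 0.11×12.3 + 0.0658×6.83 = 3.563
Denominator: 1 + 0.071×44.2 + 0.11×39.2 + 0.0658×26.3 = 10.18
R = 3.563/10.18 = 0.35 kJ/s

0.350 kJ/s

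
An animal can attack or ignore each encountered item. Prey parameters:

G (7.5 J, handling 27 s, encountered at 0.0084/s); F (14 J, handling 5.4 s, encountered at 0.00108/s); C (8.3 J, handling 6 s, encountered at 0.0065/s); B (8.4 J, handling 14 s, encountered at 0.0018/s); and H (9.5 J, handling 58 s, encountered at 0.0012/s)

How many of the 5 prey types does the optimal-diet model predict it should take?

Rank by E/h (J/s): F 2.59, C 1.38, B 0.6, G 0.278, H 0.164. Include each in turn until the next type's E/h falls below the running intake rate.
Rate on top 1: 0.01503. C: 1.38 > 0.01503 → include.
Rate on top 2: 0.06611. B: 0.6 > 0.06611 → include.
Rate on top 3: 0.07868. G: 0.278 > 0.07868 → include.
Rate on top 4: 0.1135. H: 0.164 > 0.1135 → include.
Optimal diet: F, C, B, G, H — 5 of 5 types.

5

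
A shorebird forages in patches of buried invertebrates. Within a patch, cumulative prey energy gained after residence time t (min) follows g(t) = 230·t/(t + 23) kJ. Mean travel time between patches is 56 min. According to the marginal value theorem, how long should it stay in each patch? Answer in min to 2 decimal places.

35.89 min

By the marginal value theorem, leave when the instantaneous gain rate g'(t) equals the habitat-wide average g(t)/(T + t).
g'(t) = 230·23/(t + 23)². Setting 230·23/(t+23)² = 230t/[(t+23)(56+t)] gives 23(56+t) = t(t+23), so t² = 23×56 = 1288.
t* = √1288 = 35.89 min.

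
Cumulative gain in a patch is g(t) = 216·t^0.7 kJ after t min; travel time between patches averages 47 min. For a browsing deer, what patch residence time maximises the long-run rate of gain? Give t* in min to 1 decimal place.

109.7 min

Maximise g(t)/(T+t): set derivative to zero → g'(t)(T+t) = g(t).
g'(t) = 0.7·216·t^-0.3. Setting 0.7·216·t^-0.3 = 216·t^0.7/(47+t) gives 0.7(47+t) = t, so 0.30·t = 0.7×47.
t* = 0.7×47/0.30 = 109.7 min.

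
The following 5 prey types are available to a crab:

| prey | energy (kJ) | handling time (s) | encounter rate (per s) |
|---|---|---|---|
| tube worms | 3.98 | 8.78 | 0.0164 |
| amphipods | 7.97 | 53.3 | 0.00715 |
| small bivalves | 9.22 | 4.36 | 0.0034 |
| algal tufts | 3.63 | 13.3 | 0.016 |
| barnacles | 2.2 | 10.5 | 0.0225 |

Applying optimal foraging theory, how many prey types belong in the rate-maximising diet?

5

E/h in descending order: small bivalves 2.11, tube worms 0.453, algal tufts 0.273, barnacles 0.21, amphipods 0.15 kJ/s. The optimal diet is the largest prefix of this list for which every included type satisfies E_i/h_i > R on the types above it.
Rate on top 1: 0.03089. tube worms: 0.453 > 0.03089 → include.
Rate on top 2: 0.08338. algal tufts: 0.273 > 0.08338 → include.
Rate on top 3: 0.1128. barnacles: 0.21 > 0.1128 → include.
Rate on top 4: 0.127. amphipods: 0.15 > 0.127 → include.
Optimal diet: small bivalves, tube worms, algal tufts, barnacles, amphipods — 5 of 5 types.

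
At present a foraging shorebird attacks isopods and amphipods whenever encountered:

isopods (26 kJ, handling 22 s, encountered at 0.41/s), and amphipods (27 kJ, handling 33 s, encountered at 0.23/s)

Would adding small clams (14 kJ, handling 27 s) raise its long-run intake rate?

Intake rate on the current diet: R = (0.41×26 + 0.23×27) / (1 + 0.41×22 + 0.23×33) = 16.87/17.61 = 0.958 kJ/s.
small clams: E/h = 14/27 = 0.5185 kJ/s.
Since 0.5185 < R, time spent handling small clams is better spent searching.

No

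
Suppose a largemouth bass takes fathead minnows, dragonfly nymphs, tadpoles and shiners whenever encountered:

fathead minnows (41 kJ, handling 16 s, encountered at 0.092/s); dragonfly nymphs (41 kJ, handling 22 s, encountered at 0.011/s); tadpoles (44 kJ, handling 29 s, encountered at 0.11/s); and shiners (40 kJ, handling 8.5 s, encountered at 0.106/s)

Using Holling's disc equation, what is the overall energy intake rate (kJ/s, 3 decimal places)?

1.955 kJ/s

R = Σλ_iE_i / (1 + Σλ_ih_i)
Numerator: 0.092×41 + 0.011×41 + 0.11×44 + 0.106×40 = 13.3
Denominator: 1 + 0.092×16 + 0.011×22 + 0.11×29 + 0.106×8.5 = 6.805
R = 13.3/6.805 = 1.955 kJ/s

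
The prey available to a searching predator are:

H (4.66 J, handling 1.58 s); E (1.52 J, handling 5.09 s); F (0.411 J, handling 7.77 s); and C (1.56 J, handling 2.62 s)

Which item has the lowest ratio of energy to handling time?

In descending order of E/h:
H: 4.66/1.58 = 2.95 J/s
C: 1.56/2.62 = 0.595 J/s
E: 1.52/5.09 = 0.299 J/s
F: 0.411/7.77 = 0.0529 J/s

F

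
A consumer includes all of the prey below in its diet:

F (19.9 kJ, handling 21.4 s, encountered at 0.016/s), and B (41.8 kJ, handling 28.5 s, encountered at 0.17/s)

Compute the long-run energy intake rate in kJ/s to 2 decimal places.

1.20 kJ/s

R = (0.016×19.9 + 0.17×41.8) / (1 + 0.016×21.4 + 0.17×28.5) = 7.424/6.187 = 1.2 kJ/s.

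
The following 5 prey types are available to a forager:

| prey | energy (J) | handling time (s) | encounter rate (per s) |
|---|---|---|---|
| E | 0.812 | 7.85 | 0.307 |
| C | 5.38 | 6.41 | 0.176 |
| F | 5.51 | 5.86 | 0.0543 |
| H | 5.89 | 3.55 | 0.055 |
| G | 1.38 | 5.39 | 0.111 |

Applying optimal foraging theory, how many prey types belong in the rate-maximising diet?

3

E/h in descending order: H 1.66, F 0.94, C 0.839, G 0.256, E 0.103 J/s. The optimal diet is the largest prefix of this list for which every included type satisfies E_i/h_i > R on the types above it.
Rate on top 1: 0.271. F: 0.94 > 0.271 → include.
Rate on top 2: 0.4117. C: 0.839 > 0.4117 → include.
Rate on top 3: 0.5943. G: 0.256 < 0.5943 → exclude; stop.
Optimal diet: H, F, C — 3 of 5 types.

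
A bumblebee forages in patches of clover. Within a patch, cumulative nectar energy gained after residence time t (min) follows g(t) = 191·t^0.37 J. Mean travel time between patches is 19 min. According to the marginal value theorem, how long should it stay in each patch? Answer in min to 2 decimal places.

Maximise g(t)/(T+t): set derivative to zero → g'(t)(T+t) = g(t).
g'(t) = 0.37·191·t^-0.63. Setting 0.37·191·t^-0.63 = 191·t^0.37/(19+t) gives 0.37(19+t) = t, so 0.63·t = 0.37×19.
t* = 0.37×19/0.63 = 11.16 min.

11.16 min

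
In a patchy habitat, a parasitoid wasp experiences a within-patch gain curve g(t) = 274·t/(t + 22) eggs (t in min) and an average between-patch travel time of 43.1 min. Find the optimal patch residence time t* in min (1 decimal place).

30.8 min

Optimal t* satisfies g'(t*) = g(t*)/(T + t*).
g'(t) = 274·22/(t + 22)². Setting 274·22/(t+22)² = 274t/[(t+22)(43.1+t)] gives 22(43.1+t) = t(t+22), so t² = 22×43.1 = 948.2.
t* = √948.2 = 30.79 min.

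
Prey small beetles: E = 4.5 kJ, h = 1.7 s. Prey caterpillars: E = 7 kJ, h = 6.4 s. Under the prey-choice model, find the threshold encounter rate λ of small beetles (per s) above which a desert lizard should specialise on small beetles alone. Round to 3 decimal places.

0.414 per s

Drop caterpillars once their profitability E₂/h₂ falls below the rate achievable on small beetles alone: E₂/h₂ = λE₁/(1 + λh₁).
Solve for λ: λE₁h₂ = E₂(1 + λh₁) → λ(E₁h₂ − E₂h₁) = E₂ → λ = E₂/(E₁h₂ − E₂h₁).
λ = 7/(4.5×6.4 − 7×1.7) = 7/16.9 = 0.4142 per s.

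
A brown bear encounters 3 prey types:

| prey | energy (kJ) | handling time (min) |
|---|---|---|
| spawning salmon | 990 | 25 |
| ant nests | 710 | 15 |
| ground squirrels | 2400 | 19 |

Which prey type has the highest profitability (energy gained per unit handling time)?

In descending order of E/h:
ground squirrels: 2400/19 = 126 kJ/min
ant nests: 710/15 = 47.3 kJ/min
spawning salmon: 990/25 = 39.6 kJ/min

ground squirrels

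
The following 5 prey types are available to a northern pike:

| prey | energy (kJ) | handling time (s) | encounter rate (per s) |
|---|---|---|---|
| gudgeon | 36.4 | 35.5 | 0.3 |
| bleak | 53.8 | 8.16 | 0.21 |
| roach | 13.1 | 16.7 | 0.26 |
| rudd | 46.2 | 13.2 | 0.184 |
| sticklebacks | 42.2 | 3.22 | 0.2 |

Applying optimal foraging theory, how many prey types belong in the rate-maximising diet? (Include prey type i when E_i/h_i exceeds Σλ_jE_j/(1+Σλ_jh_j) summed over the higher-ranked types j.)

2

Profitabilities (E/h, kJ/s): sticklebacks 13.1, bleak 6.59, rudd 3.5, gudgeon 1.03, roach 0.784. Add prey in this order while the next type's profitability exceeds the intake rate on those already taken.
Rate on top 1: 5.134. bleak: 6.59 > 5.134 → include.
Rate on top 2: 5.879. rudd: 3.5 < 5.879 → exclude; stop.
Optimal diet: sticklebacks, bleak — 2 of 5 types.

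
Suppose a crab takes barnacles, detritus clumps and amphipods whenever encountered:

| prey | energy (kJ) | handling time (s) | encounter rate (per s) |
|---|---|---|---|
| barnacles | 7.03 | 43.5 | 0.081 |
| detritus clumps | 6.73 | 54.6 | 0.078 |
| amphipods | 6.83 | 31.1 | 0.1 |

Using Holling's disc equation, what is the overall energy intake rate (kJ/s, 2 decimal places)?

0.15 kJ/s

R = (0.081×7.03 + 0.078×6.73 + 0.1×6.83) / (1 + 0.081×43.5 + 0.078×54.6 + 0.1×31.1) = 1.777/11.89 = 0.1495 kJ/s.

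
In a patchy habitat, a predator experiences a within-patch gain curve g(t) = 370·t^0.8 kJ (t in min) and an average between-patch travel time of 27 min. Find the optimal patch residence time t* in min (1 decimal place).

Maximise g(t)/(T+t): set derivative to zero → g'(t)(T+t) = g(t).
g'(t) = 0.8·370·t^-0.2. Setting 0.8·370·t^-0.2 = 370·t^0.8/(27+t) gives 0.8(27+t) = t, so 0.20·t = 0.8×27.
t* = 0.8×27/0.20 = 108 min.

108.0 min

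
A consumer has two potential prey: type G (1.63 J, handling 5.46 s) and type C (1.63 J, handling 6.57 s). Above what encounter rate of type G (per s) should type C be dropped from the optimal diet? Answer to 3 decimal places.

0.901 per s

Drop type C once their profitability E₂/h₂ falls below the rate achievable on type G alone: E₂/h₂ = λE₁/(1 + λh₁).
Solve for λ: λE₁h₂ = E₂(1 + λh₁) → λ(E₁h₂ − E₂h₁) = E₂ → λ = E₂/(E₁h₂ − E₂h₁).
λ = 1.63/(1.63×6.57 − 1.63×5.46) = 1.63/1.809 = 0.9009 per s.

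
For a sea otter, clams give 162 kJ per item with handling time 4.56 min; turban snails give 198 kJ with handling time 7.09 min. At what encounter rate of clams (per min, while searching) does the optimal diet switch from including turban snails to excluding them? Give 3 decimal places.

Drop turban snails once their profitability E₂/h₂ falls below the rate achievable on clams alone: E₂/h₂ = λE₁/(1 + λh₁).
Solve for λ: λE₁h₂ = E₂(1 + λh₁) → λ(E₁h₂ − E₂h₁) = E₂ → λ = E₂/(E₁h₂ − E₂h₁).
λ = 198/(162×7.09 − 198×4.56) = 198/245.7 = 0.8059 per min.

0.806 per min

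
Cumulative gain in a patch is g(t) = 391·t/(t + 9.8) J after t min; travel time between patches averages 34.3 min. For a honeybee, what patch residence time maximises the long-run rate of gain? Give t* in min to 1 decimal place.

18.3 min

By the marginal value theorem, leave when the instantaneous gain rate g'(t) equals the habitat-wide average g(t)/(T + t).
g'(t) = 391·9.8/(t + 9.8)². Setting 391·9.8/(t+9.8)² = 391t/[(t+9.8)(34.3+t)] gives 9.8(34.3+t) = t(t+9.8), so t² = 9.8×34.3 = 336.1.
t* = √336.1 = 18.33 min.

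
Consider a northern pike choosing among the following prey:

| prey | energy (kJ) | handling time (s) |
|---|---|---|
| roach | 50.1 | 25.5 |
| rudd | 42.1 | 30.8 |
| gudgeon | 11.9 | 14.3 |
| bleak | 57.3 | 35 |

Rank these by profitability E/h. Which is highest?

roach

In descending order of E/h:
roach: 50.1/25.5 = 1.96 kJ/s
bleak: 57.3/35 = 1.64 kJ/s
rudd: 42.1/30.8 = 1.37 kJ/s
gudgeon: 11.9/14.3 = 0.832 kJ/s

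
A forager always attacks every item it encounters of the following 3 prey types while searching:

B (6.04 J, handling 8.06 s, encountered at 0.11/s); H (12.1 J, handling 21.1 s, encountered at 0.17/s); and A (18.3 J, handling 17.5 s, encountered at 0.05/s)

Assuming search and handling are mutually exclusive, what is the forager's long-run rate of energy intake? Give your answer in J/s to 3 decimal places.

R = (0.11×6.04 + 0.17×12.1 + 0.05×18.3) / (1 + 0.11×8.06 + 0.17×21.1 + 0.05×17.5) = 3.636/6.349 = 0.5728 J/s.

0.573 J/s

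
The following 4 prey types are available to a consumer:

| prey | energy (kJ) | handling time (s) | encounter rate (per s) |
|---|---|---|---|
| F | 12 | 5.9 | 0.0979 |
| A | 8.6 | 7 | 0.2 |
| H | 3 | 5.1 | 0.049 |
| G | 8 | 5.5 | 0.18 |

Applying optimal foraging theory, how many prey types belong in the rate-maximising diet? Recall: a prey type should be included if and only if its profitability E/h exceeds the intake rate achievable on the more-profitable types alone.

Rank by E/h (kJ/s): F 2.03, G 1.45, A 1.23, H 0.588. Include each in turn until the next type's E/h falls below the running intake rate.
Rate on top 1: 0.7447. G: 1.45 > 0.7447 → include.
Rate on top 2: 1.018. A: 1.23 > 1.018 → include.
Rate on top 3: 1.093. H: 0.588 < 1.093 → exclude; stop.
Optimal diet: F, G, A — 3 of 4 types.

3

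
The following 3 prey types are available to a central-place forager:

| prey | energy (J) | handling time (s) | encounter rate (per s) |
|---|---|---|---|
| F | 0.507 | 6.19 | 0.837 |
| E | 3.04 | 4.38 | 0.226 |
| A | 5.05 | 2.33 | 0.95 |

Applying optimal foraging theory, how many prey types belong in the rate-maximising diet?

1

E/h in descending order: A 2.17, E 0.694, F 0.0819 J/s. The optimal diet is the largest prefix of this list for which every included type satisfies E_i/h_i > R on the types above it.
Rate on top 1: 1.493. E: 0.694 < 1.493 → exclude; stop.
Optimal diet: A — 1 of 3 types.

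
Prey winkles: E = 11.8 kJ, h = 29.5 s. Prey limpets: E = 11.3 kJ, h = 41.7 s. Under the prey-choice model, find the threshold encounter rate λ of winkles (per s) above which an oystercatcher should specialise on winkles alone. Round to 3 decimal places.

The zero-one rule: include limpets iff E₂/h₂ > λE₁/(1+λh₁). Equality gives the switch point.
λE₁h₂ = E₂ + λE₂h₁ ⇒ λ = E₂/(E₁h₂ − E₂h₁) = 11.3/(492.1 − 333.4) = 0.0712 per s.

0.071 per s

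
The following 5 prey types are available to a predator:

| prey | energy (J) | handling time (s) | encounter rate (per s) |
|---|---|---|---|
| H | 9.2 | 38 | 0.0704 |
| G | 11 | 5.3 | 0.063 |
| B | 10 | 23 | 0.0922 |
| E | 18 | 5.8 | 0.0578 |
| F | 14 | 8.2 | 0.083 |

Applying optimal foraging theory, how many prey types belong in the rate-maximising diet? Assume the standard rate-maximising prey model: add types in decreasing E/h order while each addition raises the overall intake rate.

E/h in descending order: E 3.1, G 2.08, F 1.71, B 0.435, H 0.242 J/s. The optimal diet is the largest prefix of this list for which every included type satisfies E_i/h_i > R on the types above it.
Rate on top 1: 0.7792. G: 2.08 > 0.7792 → include.
Rate on top 2: 1.038. F: 1.71 > 1.038 → include.
Rate on top 3: 1.232. B: 0.435 < 1.232 → exclude; stop.
Optimal diet: E, G, F — 3 of 5 types.

3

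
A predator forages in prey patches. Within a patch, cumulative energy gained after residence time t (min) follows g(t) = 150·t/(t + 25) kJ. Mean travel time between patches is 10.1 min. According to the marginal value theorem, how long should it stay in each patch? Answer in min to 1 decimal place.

By the marginal value theorem, leave when the instantaneous gain rate g'(t) equals the habitat-wide average g(t)/(T + t).
g'(t) = 150·25/(t + 25)². Setting 150·25/(t+25)² = 150t/[(t+25)(10.1+t)] gives 25(10.1+t) = t(t+25), so t² = 25×10.1 = 252.5.
t* = √252.5 = 15.89 min.

15.9 min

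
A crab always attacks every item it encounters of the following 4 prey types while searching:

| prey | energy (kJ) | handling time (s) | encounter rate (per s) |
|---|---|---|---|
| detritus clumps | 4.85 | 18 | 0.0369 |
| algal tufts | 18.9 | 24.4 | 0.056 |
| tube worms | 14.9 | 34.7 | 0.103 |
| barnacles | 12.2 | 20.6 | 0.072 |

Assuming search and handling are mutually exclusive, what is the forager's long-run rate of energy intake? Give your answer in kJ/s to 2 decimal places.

0.45 kJ/s

R = (0.0369×4.85 + 0.056×18.9 + 0.103×14.9 + 0.072×12.2) / (1 + 0.0369×18 + 0.056×24.4 + 0.103×34.7 + 0.072×20.6) = 3.65/8.088 = 0.4513 kJ/s.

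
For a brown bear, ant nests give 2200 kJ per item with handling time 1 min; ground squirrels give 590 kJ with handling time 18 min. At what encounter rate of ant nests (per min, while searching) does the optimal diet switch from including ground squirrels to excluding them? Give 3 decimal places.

At the threshold, the rate on ant nests alone equals the profitability of ground squirrels: λ·2200/(1 + λ·1) = 590/18 = 32.78.
Rearranging, λ(2200 − 32.78×1) = 32.78, so λ = 32.78/2167 = 0.01512 per min.

0.015 per min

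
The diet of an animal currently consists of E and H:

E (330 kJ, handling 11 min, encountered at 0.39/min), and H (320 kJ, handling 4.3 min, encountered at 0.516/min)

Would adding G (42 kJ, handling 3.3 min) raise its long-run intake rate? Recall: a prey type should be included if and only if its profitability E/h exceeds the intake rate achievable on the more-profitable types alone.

No

On E and H alone, R = ΣλE/(1+Σλh) = 293.8/7.509 = 39.13 kJ/min.
Profitability of G: 42/3.3 = 12.73 kJ/min.
12.73 < 39.13, so adding G would lower the average — exclude it.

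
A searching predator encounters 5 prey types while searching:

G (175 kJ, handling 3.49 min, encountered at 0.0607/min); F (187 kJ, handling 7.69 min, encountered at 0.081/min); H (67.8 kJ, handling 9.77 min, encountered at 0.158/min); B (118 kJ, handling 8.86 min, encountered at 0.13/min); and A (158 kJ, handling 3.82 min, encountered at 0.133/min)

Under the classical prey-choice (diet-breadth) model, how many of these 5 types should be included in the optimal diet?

3

E/h in descending order: G 50.1, A 41.4, F 24.3, B 13.3, H 6.94 kJ/min. The optimal diet is the largest prefix of this list for which every included type satisfies E_i/h_i > R on the types above it.
Rate on top 1: 8.766. A: 41.4 > 8.766 → include.
Rate on top 2: 18.39. F: 24.3 > 18.39 → include.
Rate on top 3: 19.97. B: 13.3 < 19.97 → exclude; stop.
Optimal diet: G, A, F — 3 of 5 types.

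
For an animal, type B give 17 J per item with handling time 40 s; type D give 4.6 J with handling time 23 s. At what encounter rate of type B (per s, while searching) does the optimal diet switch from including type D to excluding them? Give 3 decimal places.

Drop type D once their profitability E₂/h₂ falls below the rate achievable on type B alone: E₂/h₂ = λE₁/(1 + λh₁).
Solve for λ: λE₁h₂ = E₂(1 + λh₁) → λ(E₁h₂ − E₂h₁) = E₂ → λ = E₂/(E₁h₂ − E₂h₁).
λ = 4.6/(17×23 − 4.6×40) = 4.6/207 = 0.02222 per s.

0.022 per s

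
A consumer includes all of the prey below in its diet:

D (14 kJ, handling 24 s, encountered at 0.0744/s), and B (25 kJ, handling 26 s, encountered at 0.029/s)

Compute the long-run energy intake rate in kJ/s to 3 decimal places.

Energy encountered per unit search time: 0.0744×14 + 0.029×25 = 1.767 kJ/s.
Handling time per unit search time: 0.0744×24 + 0.029×26 = 2.54.
Rate = 1.767/(1 + 2.54) = 0.4991 kJ/s.

0.499 kJ/s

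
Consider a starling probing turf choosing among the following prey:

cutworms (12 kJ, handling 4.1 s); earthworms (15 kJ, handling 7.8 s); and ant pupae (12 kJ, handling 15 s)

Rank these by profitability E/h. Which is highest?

cutworms

In descending order of E/h:
cutworms: 12/4.1 = 2.93 kJ/s
earthworms: 15/7.8 = 1.92 kJ/s
ant pupae: 12/15 = 0.8 kJ/s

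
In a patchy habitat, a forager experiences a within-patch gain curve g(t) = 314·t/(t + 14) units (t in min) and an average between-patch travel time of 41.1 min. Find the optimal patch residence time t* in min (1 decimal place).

24.0 min

By the marginal value theorem, leave when the instantaneous gain rate g'(t) equals the habitat-wide average g(t)/(T + t).
g'(t) = 314·14/(t + 14)². Setting 314·14/(t+14)² = 314t/[(t+14)(41.1+t)] gives 14(41.1+t) = t(t+14), so t² = 14×41.1 = 575.4.
t* = √575.4 = 23.99 min.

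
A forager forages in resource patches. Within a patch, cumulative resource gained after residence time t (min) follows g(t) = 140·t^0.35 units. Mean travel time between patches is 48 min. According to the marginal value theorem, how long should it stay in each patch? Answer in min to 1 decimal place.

25.8 min

Maximise g(t)/(T+t): set derivative to zero → g'(t)(T+t) = g(t).
g'(t) = 0.35·140·t^-0.65. Setting 0.35·140·t^-0.65 = 140·t^0.35/(48+t) gives 0.35(48+t) = t, so 0.65·t = 0.35×48.
t* = 0.35×48/0.65 = 25.85 min.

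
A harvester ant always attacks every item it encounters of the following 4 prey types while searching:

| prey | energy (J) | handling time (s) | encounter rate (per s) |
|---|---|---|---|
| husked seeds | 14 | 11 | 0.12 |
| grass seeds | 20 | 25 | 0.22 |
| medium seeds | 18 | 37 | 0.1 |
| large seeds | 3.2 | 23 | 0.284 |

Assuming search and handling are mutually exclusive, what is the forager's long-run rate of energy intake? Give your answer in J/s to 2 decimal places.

0.49 J/s

R = Σλ_iE_i / (1 + Σλ_ih_i)
Numerator: 0.12×14 + 0.22×20 + 0.1×18 + 0.284×3.2 = 8.789
Denominator: 1 + 0.12×11 + 0.22×25 + 0.1×37 + 0.284×23 = 18.05
R = 8.789/18.05 = 0.4869 J/s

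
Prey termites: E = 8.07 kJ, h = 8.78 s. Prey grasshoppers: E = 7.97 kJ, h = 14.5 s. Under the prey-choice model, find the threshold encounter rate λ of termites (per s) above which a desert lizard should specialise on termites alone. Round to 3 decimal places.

0.169 per s

The zero-one rule: include grasshoppers iff E₂/h₂ > λE₁/(1+λh₁). Equality gives the switch point.
λE₁h₂ = E₂ + λE₂h₁ ⇒ λ = E₂/(E₁h₂ − E₂h₁) = 7.97/(117 − 69.98) = 0.1694 per s.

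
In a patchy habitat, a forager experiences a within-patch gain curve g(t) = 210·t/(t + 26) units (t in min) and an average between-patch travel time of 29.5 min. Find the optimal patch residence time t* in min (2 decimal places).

Optimal t* satisfies g'(t*) = g(t*)/(T + t*).
g'(t) = 210·26/(t + 26)². Setting 210·26/(t+26)² = 210t/[(t+26)(29.5+t)] gives 26(29.5+t) = t(t+26), so t² = 26×29.5 = 767.
t* = √767 = 27.69 min.

27.69 min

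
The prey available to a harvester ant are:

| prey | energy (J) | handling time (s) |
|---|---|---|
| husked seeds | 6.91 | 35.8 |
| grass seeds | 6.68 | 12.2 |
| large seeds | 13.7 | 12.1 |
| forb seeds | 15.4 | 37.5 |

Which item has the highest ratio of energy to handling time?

large seeds

In descending order of E/h:
large seeds: 13.7/12.1 = 1.13 J/s
grass seeds: 6.68/12.2 = 0.548 J/s
forb seeds: 15.4/37.5 = 0.411 J/s
husked seeds: 6.91/35.8 = 0.193 J/s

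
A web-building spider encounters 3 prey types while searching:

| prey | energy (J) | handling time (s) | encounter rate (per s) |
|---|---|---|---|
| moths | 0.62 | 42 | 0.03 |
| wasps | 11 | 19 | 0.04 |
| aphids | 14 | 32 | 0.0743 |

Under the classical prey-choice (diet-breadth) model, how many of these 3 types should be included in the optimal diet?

E/h in descending order: wasps 0.579, aphids 0.438, moths 0.0148 J/s. The optimal diet is the largest prefix of this list for which every included type satisfies E_i/h_i > R on the types above it.
Rate on top 1: 0.25. aphids: 0.438 > 0.25 → include.
Rate on top 2: 0.3577. moths: 0.0148 < 0.3577 → exclude; stop.
Optimal diet: wasps, aphids — 2 of 3 types.

2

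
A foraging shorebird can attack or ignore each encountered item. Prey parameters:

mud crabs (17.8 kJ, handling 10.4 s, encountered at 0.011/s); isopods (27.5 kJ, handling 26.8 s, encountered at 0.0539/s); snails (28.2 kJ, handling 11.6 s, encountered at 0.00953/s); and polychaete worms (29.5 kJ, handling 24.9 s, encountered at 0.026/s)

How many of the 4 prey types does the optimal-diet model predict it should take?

Profitabilities (E/h, kJ/s): snails 2.43, mud crabs 1.71, polychaete worms 1.18, isopods 1.03. Add prey in this order while the next type's profitability exceeds the intake rate on those already taken.
Rate on top 1: 0.242. mud crabs: 1.71 > 0.242 → include.
Rate on top 2: 0.3792. polychaete worms: 1.18 > 0.3792 → include.
Rate on top 3: 0.6578. isopods: 1.03 > 0.6578 → include.
Optimal diet: snails, mud crabs, polychaete worms, isopods — 4 of 4 types.

4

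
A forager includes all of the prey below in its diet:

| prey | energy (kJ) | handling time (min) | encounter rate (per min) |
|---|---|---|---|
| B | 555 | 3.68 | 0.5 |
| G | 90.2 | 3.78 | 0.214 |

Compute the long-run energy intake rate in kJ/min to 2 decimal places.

Energy encountered per unit search time: 0.5×555 + 0.214×90.2 = 296.8 kJ/min.
Handling time per unit search time: 0.5×3.68 + 0.214×3.78 = 2.649.
Rate = 296.8/(1 + 2.649) = 81.34 kJ/min.

81.34 kJ/min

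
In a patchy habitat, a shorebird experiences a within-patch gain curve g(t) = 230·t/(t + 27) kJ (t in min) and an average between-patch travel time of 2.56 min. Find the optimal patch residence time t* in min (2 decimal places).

Maximise g(t)/(T+t): set derivative to zero → g'(t)(T+t) = g(t).
g'(t) = 230·27/(t + 27)². Setting 230·27/(t+27)² = 230t/[(t+27)(2.56+t)] gives 27(2.56+t) = t(t+27), so t² = 27×2.56 = 69.12.
t* = √69.12 = 8.314 min.

8.31 min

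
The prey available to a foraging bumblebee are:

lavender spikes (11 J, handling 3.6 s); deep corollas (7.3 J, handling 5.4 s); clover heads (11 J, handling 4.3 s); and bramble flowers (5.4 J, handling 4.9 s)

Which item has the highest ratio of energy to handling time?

Profitability E/h (J/s): lavender spikes = 11/3.6 = 3.06, deep corollas = 7.3/5.4 = 1.35, clover heads = 11/4.3 = 2.56, bramble flowers = 5.4/4.9 = 1.1.
Ranked: lavender spikes > clover heads > deep corollas > bramble flowers.

lavender spikes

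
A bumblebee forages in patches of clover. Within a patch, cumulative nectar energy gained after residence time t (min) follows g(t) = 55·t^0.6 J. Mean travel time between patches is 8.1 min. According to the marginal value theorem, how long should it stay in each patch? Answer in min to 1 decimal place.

12.1 min

Maximise g(t)/(T+t): set derivative to zero → g'(t)(T+t) = g(t).
g'(t) = 0.6·55·t^-0.4. Setting 0.6·55·t^-0.4 = 55·t^0.6/(8.1+t) gives 0.6(8.1+t) = t, so 0.40·t = 0.6×8.1.
t* = 0.6×8.1/0.40 = 12.15 min.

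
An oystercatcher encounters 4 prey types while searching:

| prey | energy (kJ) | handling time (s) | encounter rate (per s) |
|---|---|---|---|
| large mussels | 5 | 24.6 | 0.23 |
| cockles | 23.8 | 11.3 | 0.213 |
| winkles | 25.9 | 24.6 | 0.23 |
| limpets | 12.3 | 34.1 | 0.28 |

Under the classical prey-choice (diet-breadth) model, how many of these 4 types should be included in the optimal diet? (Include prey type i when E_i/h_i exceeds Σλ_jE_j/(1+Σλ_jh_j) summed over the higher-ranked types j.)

Rank by E/h (kJ/s): cockles 2.11, winkles 1.05, limpets 0.361, large mussels 0.203. Include each in turn until the next type's E/h falls below the running intake rate.
Rate on top 1: 1.488. winkles: 1.05 < 1.488 → exclude; stop.
Optimal diet: cockles — 1 of 4 types.

1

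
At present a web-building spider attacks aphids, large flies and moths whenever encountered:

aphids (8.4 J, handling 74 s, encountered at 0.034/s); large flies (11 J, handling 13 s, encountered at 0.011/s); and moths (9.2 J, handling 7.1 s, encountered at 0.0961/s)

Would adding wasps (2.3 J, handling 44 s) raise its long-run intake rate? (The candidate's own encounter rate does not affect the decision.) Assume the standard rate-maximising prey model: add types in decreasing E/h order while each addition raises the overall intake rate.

No

On aphids, large flies and moths alone, R = ΣλE/(1+Σλh) = 1.291/4.341 = 0.2973 J/s.
wasps: E/h = 2.3/44 = 0.05227 J/s.
Since 0.05227 < R, time spent handling wasps is better spent searching.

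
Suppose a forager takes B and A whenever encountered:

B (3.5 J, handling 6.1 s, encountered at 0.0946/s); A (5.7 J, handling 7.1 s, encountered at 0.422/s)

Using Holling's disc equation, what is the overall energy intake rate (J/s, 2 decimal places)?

R = (0.0946×3.5 + 0.422×5.7) / (1 + 0.0946×6.1 + 0.422×7.1) = 2.737/4.573 = 0.5984 J/s.

0.60 J/s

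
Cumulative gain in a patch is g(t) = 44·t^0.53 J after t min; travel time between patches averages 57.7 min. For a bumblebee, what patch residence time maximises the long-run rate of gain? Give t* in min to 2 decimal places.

Maximise g(t)/(T+t): set derivative to zero → g'(t)(T+t) = g(t).
g'(t) = 0.53·44·t^-0.47. Setting 0.53·44·t^-0.47 = 44·t^0.53/(57.7+t) gives 0.53(57.7+t) = t, so 0.47·t = 0.53×57.7.
t* = 0.53×57.7/0.47 = 65.07 min.

65.07 min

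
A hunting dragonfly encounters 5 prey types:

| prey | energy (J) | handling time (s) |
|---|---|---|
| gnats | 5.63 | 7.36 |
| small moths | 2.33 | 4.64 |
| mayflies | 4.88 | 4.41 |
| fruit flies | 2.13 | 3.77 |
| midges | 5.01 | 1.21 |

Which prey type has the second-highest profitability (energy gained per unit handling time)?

mayflies

In descending order of E/h:
midges: 5.01/1.21 = 4.14 J/s
mayflies: 4.88/4.41 = 1.11 J/s
gnats: 5.63/7.36 = 0.765 J/s
fruit flies: 2.13/3.77 = 0.565 J/s
small moths: 2.33/4.64 = 0.502 J/s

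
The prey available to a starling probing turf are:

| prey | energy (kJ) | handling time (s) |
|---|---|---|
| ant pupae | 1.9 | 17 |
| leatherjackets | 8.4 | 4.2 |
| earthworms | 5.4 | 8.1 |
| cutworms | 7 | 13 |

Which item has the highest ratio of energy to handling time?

leatherjackets

Profitability E/h (kJ/s): ant pupae = 1.9/17 = 0.112, leatherjackets = 8.4/4.2 = 2, earthworms = 5.4/8.1 = 0.667, cutworms = 7/13 = 0.538.
Ranked: leatherjackets > earthworms > cutworms > ant pupae.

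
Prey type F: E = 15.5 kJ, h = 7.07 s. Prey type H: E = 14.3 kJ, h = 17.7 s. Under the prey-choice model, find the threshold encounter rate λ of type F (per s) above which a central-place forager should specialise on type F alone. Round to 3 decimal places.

0.083 per s

At the threshold, the rate on type F alone equals the profitability of type H: λ·15.5/(1 + λ·7.07) = 14.3/17.7 = 0.8079.
Rearranging, λ(15.5 − 0.8079×7.07) = 0.8079, so λ = 0.8079/9.788 = 0.08254 per s.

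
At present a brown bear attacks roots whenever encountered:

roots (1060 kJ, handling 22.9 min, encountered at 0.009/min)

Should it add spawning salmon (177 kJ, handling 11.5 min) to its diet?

Yes

On roots alone, R = ΣλE/(1+Σλh) = 9.54/1.206 = 7.91 kJ/min.
Profitability of spawning salmon: 177/11.5 = 15.39 kJ/min.
Since 15.39 > R, including spawning salmon increases the long-run rate.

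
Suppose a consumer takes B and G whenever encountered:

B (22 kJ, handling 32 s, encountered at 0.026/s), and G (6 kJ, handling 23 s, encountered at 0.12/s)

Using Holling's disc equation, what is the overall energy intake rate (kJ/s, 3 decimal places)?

0.281 kJ/s

R = Σλ_iE_i / (1 + Σλ_ih_i)
Numerator: 0.026×22 + 0.12×6 = 1.292
Denominator: 1 + 0.026×32 + 0.12×23 = 4.592
R = 1.292/4.592 = 0.2814 kJ/s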